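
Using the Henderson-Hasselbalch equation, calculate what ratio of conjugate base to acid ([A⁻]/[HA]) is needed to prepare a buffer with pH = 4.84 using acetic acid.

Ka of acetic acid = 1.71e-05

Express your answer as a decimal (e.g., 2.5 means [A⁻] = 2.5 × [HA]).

pKa = -log(1.71e-05) = 4.7670. pH = pKa + log([A⁻]/[HA]), so log([A⁻]/[HA]) = pH − pKa = 4.84 − 4.7670 = 0.0730. [A⁻]/[HA] = 10^(0.0730) = 1.18

[A⁻]/[HA] = 1.18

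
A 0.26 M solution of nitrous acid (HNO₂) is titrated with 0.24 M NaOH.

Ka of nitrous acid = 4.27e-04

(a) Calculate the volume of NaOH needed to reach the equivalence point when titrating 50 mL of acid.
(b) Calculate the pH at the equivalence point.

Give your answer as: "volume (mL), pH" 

moles acid = 0.26 × 50/1000 = 0.013 mol; V_base = moles/0.24 × 1000 = 54.2 mL. At equivalence only the conjugate base is present: [A⁻] = 0.013/0.104 = 1.2480e-01 M. Kb = Kw/Ka = 2.34e-11; [OH⁻] = √(Kb × [A⁻]) = 1.7096e-06; pOH = 5.77; pH = 14 - pOH = 8.23.

V = 54.2 mL, pH = 8.23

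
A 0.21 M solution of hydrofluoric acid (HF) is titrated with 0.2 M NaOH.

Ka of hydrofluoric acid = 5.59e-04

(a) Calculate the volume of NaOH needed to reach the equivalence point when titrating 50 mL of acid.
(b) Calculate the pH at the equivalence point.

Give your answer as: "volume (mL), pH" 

moles acid = 0.21 × 50/1000 = 0.0105 mol; V_base = moles/0.2 × 1000 = 52.5 mL. At equivalence only the conjugate base is present: [A⁻] = 0.0105/0.102 = 1.0244e-01 M. Kb = Kw/Ka = 1.79e-11; [OH⁻] = √(Kb × [A⁻]) = 1.3537e-06; pOH = 5.87; pH = 14 - pOH = 8.13.

V = 52.5 mL, pH = 8.13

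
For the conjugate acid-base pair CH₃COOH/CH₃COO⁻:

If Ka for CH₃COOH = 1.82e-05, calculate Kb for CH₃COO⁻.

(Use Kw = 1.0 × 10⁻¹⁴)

For a conjugate pair Ka × Kb = Kw, so Kb = Kw/Ka = 1.0 × 10⁻¹⁴ / 1.82e-05 = 5.49e-10.

K_b = 5.49e-10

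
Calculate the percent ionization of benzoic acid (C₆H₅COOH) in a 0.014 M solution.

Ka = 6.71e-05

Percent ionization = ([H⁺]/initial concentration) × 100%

Using Ka equilibrium: x² + Ka×x - Ka×C = 0. Solving: [H⁺] = 9.3626e-04. Percent = (9.3626e-04/0.014) × 100

Percent ionization = 6.69%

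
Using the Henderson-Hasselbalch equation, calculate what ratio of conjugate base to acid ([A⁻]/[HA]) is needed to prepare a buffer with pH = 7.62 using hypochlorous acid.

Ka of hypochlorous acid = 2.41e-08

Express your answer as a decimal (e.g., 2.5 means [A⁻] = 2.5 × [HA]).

pKa = -log(2.41e-08) = 7.6180. pH = pKa + log([A⁻]/[HA]), so log([A⁻]/[HA]) = pH − pKa = 7.62 − 7.6180 = 0.0020. [A⁻]/[HA] = 10^(0.0020) = 1.00

[A⁻]/[HA] = 1.00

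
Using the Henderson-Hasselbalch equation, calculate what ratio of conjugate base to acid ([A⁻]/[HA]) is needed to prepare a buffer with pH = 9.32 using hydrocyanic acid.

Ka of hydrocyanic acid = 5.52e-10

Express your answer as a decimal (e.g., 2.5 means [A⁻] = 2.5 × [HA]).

pKa = -log(5.52e-10) = 9.2581. pH = pKa + log([A⁻]/[HA]), so log([A⁻]/[HA]) = pH − pKa = 9.32 − 9.2581 = 0.0619. [A⁻]/[HA] = 10^(0.0619) = 1.15

[A⁻]/[HA] = 1.15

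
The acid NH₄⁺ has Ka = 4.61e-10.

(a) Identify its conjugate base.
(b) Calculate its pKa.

(a) The conjugate base is formed by removing one H⁺ from NH₄⁺, giving NH₃. (b) pKa = -log(Ka) = -log(4.61e-10) = 9.34.

Conjugate base: NH₃; pK_a = 9.34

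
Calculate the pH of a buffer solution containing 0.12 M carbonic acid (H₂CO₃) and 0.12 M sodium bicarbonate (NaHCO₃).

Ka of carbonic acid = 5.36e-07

pKa = -log(5.36e-07) = 6.27. pH = pKa + log([A⁻]/[HA]) = 6.27 + log(0.12/0.12)

pH = 6.27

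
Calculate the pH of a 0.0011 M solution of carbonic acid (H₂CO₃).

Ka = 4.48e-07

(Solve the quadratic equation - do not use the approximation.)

x² + Ka×x - Ka×C = 0. Using quadratic formula: [H⁺] = 2.1976e-05

pH = 4.66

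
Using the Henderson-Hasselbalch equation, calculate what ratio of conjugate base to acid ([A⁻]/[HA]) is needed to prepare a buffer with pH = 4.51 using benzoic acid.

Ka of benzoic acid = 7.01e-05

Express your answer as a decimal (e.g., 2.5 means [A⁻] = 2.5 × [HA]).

pKa = -log(7.01e-05) = 4.1543. pH = pKa + log([A⁻]/[HA]), so log([A⁻]/[HA]) = pH − pKa = 4.51 − 4.1543 = 0.3557. [A⁻]/[HA] = 10^(0.3557) = 2.27

[A⁻]/[HA] = 2.27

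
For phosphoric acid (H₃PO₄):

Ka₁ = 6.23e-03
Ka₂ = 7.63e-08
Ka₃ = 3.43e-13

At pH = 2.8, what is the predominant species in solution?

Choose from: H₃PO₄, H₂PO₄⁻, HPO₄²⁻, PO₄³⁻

pKa₁ = 2.21, pKa₂ = 7.12, pKa₃ = 12.46. For a polyprotic acid the predominant species crosses at each pKa: below pKa_n the protonated form dominates, above it the deprotonated form does. At pH = 2.8, the predominant species is H₂PO₄⁻.

H₂PO₄⁻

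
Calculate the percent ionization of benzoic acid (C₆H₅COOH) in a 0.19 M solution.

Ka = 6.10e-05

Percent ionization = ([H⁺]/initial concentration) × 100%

Using Ka equilibrium: x² + Ka×x - Ka×C = 0. Solving: [H⁺] = 3.3740e-03. Percent = (3.3740e-03/0.19) × 100

Percent ionization = 1.78%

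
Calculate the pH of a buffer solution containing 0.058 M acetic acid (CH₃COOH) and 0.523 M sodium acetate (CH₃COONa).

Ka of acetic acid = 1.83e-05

pKa = -log(1.83e-05) = 4.74. pH = pKa + log([A⁻]/[HA]) = 4.74 + log(0.523/0.058)

pH = 5.69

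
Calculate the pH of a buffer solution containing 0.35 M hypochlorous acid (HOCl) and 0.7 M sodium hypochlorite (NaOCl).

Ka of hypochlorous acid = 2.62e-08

pKa = -log(2.62e-08) = 7.58. pH = pKa + log([A⁻]/[HA]) = 7.58 + log(0.7/0.35)

pH = 7.88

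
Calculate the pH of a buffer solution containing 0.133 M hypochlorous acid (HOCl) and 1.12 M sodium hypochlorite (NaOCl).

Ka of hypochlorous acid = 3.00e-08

pKa = -log(3.00e-08) = 7.52. pH = pKa + log([A⁻]/[HA]) = 7.52 + log(1.12/0.133)

pH = 8.45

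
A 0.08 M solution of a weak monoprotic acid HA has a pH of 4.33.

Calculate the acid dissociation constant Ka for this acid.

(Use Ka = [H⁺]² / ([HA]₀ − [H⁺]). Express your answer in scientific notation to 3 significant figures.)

[H⁺] = 10^(−pH) = 10^(−4.33) = 4.677e-05 M. For HA ⇌ H⁺ + A⁻, Ka = [H⁺][A⁻]/[HA] = [H⁺]² / ([HA]₀ − [H⁺]) = (4.677e-05)² / (0.08 − 4.677e-05) = 2.74e-08.

K_a = 2.74e-08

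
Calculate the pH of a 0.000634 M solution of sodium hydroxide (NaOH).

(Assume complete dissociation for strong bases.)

[OH⁻] = 0.000634 M for strong base. pOH = -log[OH⁻] = 3.20, pH = 14 - pOH

pH = 10.80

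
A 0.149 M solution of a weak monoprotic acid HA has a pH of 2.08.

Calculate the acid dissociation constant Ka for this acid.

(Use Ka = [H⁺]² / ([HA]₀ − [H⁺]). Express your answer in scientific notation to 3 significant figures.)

[H⁺] = 10^(−pH) = 10^(−2.08) = 8.318e-03 M. For HA ⇌ H⁺ + A⁻, Ka = [H⁺][A⁻]/[HA] = [H⁺]² / ([HA]₀ − [H⁺]) = (8.318e-03)² / (0.149 − 8.318e-03) = 4.92e-04.

K_a = 4.92e-04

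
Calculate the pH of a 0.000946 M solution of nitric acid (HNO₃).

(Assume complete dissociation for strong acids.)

[H⁺] = 0.000946 M for strong acid. pH = -log[H⁺] = -log(0.000946)

pH = 3.02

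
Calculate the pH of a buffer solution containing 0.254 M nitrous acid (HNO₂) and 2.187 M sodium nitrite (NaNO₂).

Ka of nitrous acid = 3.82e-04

pKa = -log(3.82e-04) = 3.42. pH = pKa + log([A⁻]/[HA]) = 3.42 + log(2.187/0.254)

pH = 4.35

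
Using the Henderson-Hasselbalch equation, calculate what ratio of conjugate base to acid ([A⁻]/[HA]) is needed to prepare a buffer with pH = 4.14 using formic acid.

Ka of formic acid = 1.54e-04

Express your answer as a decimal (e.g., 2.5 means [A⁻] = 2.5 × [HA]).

pKa = -log(1.54e-04) = 3.8125. pH = pKa + log([A⁻]/[HA]), so log([A⁻]/[HA]) = pH − pKa = 4.14 − 3.8125 = 0.3275. [A⁻]/[HA] = 10^(0.3275) = 2.13

[A⁻]/[HA] = 2.13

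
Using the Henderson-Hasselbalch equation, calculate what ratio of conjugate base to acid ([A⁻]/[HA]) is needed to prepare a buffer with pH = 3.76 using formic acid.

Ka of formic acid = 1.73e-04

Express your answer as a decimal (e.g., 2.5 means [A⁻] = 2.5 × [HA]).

pKa = -log(1.73e-04) = 3.7620. pH = pKa + log([A⁻]/[HA]), so log([A⁻]/[HA]) = pH − pKa = 3.76 − 3.7620 = -0.0020. [A⁻]/[HA] = 10^(-0.0020) = 0.996

[A⁻]/[HA] = 0.996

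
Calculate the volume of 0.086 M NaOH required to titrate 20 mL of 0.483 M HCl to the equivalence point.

At equivalence: moles acid = moles base. moles HCl = 0.483 × 20/1000 = 0.00966 mol. V_base = moles / 0.086 × 1000 = 112.3 mL.

V_{base} = 112.3 mL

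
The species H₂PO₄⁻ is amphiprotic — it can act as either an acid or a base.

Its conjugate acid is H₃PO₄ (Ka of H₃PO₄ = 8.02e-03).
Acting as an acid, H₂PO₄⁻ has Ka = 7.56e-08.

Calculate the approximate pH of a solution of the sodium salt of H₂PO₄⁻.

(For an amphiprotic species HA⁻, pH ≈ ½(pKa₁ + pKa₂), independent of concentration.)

pKa₁ = -log(8.02e-03) = 2.10; pKa₂ = -log(7.56e-08) = 7.12. For an amphiprotic species, pH ≈ ½(pKa₁ + pKa₂) = ½(2.10 + 7.12) = 4.61.

pH = 4.61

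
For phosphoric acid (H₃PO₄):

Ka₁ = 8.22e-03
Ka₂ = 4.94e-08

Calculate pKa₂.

pKa₂ = -log(Ka₂) = -log(4.94e-08) = 7.31.

pK_{a2} = 7.31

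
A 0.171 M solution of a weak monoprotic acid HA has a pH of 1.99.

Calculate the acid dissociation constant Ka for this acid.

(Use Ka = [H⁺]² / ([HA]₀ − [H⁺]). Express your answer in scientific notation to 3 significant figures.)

[H⁺] = 10^(−pH) = 10^(−1.99) = 1.023e-02 M. For HA ⇌ H⁺ + A⁻, Ka = [H⁺][A⁻]/[HA] = [H⁺]² / ([HA]₀ − [H⁺]) = (1.023e-02)² / (0.171 − 1.023e-02) = 6.51e-04.

K_a = 6.51e-04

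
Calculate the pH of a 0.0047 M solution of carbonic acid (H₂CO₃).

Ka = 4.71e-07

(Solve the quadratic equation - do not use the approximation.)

x² + Ka×x - Ka×C = 0. Using quadratic formula: [H⁺] = 4.6815e-05

pH = 4.33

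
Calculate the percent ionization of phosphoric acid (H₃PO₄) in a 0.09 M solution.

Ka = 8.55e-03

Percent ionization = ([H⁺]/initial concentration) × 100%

Using Ka equilibrium: x² + Ka×x - Ka×C = 0. Solving: [H⁺] = 2.3792e-02. Percent = (2.3792e-02/0.09) × 100

Percent ionization = 26.4%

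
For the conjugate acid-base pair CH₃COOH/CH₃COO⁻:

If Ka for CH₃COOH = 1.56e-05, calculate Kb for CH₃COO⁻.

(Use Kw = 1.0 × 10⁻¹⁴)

For a conjugate pair Ka × Kb = Kw, so Kb = Kw/Ka = 1.0 × 10⁻¹⁴ / 1.56e-05 = 6.41e-10.

K_b = 6.41e-10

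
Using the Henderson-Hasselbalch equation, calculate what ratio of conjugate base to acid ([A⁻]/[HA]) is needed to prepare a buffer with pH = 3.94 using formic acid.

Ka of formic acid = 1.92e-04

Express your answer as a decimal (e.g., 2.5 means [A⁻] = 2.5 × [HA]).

pKa = -log(1.92e-04) = 3.7167. pH = pKa + log([A⁻]/[HA]), so log([A⁻]/[HA]) = pH − pKa = 3.94 − 3.7167 = 0.2233. [A⁻]/[HA] = 10^(0.2233) = 1.67

[A⁻]/[HA] = 1.67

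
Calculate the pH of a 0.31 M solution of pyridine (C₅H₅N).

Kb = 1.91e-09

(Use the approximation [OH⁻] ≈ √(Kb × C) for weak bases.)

[OH⁻] = √(Kb × C) = √(1.91e-09 × 0.31) = 2.4333e-05. pOH = 4.61, pH = 14 - pOH

pH = 9.39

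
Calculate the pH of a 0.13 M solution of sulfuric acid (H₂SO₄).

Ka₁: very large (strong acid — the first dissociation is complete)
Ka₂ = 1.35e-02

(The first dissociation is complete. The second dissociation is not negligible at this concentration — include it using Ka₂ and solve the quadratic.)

First dissociation is complete: [H⁺]₀ = [HSO₄⁻]₀ = C = 0.13 M. Second dissociation HSO₄⁻ ⇌ H⁺ + SO₄²⁻: let x = [SO₄²⁻]. Ka₂ = (C + x)·x / (C − x) = 1.35e-02 → x² + (C + Ka₂)·x − Ka₂·C = 0 → x² + 0.14350·x − 1.755e-03 = 0. x = (−0.14350 + √(0.14350² + 4 × 1.755e-03)) / 2 = 1.1335e-02 M. [H⁺] = C + x = 0.13 + 1.1335e-02 = 1.4133e-01 M. pH = -log(1.4133e-01) = 0.85.

pH = 0.85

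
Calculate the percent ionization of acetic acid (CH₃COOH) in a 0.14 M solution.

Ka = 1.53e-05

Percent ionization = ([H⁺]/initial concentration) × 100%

Using Ka equilibrium: x² + Ka×x - Ka×C = 0. Solving: [H⁺] = 1.4559e-03. Percent = (1.4559e-03/0.14) × 100

Percent ionization = 1.04%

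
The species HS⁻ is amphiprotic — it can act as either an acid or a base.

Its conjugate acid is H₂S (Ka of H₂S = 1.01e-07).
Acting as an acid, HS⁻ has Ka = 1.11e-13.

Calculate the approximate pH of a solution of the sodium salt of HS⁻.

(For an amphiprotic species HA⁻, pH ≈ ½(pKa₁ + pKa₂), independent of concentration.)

pKa₁ = -log(1.01e-07) = 7.00; pKa₂ = -log(1.11e-13) = 12.95. For an amphiprotic species, pH ≈ ½(pKa₁ + pKa₂) = ½(7.00 + 12.95) = 9.98.

pH = 9.98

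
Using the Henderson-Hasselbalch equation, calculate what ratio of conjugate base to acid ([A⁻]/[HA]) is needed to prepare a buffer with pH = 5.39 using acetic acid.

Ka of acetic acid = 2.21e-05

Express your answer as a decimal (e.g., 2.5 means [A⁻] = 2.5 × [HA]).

pKa = -log(2.21e-05) = 4.6556. pH = pKa + log([A⁻]/[HA]), so log([A⁻]/[HA]) = pH − pKa = 5.39 − 4.6556 = 0.7344. [A⁻]/[HA] = 10^(0.7344) = 5.42

[A⁻]/[HA] = 5.42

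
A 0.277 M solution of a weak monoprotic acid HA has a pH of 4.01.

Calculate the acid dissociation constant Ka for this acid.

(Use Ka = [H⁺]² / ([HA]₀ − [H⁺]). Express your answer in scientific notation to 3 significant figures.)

[H⁺] = 10^(−pH) = 10^(−4.01) = 9.772e-05 M. For HA ⇌ H⁺ + A⁻, Ka = [H⁺][A⁻]/[HA] = [H⁺]² / ([HA]₀ − [H⁺]) = (9.772e-05)² / (0.277 − 9.772e-05) = 3.45e-08.

K_a = 3.45e-08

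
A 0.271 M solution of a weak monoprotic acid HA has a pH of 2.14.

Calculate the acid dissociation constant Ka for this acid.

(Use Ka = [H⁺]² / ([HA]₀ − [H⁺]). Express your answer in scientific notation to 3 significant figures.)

[H⁺] = 10^(−pH) = 10^(−2.14) = 7.244e-03 M. For HA ⇌ H⁺ + A⁻, Ka = [H⁺][A⁻]/[HA] = [H⁺]² / ([HA]₀ − [H⁺]) = (7.244e-03)² / (0.271 − 7.244e-03) = 1.99e-04.

K_a = 1.99e-04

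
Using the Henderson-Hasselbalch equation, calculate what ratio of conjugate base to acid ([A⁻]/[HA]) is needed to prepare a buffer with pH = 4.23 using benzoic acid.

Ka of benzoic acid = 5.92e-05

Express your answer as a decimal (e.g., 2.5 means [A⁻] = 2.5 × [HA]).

pKa = -log(5.92e-05) = 4.2277. pH = pKa + log([A⁻]/[HA]), so log([A⁻]/[HA]) = pH − pKa = 4.23 − 4.2277 = 0.0023. [A⁻]/[HA] = 10^(0.0023) = 1.01

[A⁻]/[HA] = 1.01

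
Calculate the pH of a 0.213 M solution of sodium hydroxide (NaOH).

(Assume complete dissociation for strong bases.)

[OH⁻] = 0.213 M for strong base. pOH = -log[OH⁻] = 0.67, pH = 14 - pOH

pH = 13.33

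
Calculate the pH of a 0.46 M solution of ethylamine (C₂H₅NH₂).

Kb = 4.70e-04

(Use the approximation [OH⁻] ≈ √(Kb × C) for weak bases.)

[OH⁻] = √(Kb × C) = √(4.70e-04 × 0.46) = 1.4704e-02. pOH = 1.83, pH = 14 - pOH

pH = 12.17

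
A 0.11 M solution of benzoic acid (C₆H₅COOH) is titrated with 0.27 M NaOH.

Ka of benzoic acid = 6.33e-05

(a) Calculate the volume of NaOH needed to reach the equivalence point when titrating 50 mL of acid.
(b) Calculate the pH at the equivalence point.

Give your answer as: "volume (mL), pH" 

moles acid = 0.11 × 50/1000 = 0.0055 mol; V_base = moles/0.27 × 1000 = 20.4 mL. At equivalence only the conjugate base is present: [A⁻] = 0.0055/0.070 = 7.8158e-02 M. Kb = Kw/Ka = 1.58e-10; [OH⁻] = √(Kb × [A⁻]) = 3.5139e-06; pOH = 5.45; pH = 14 - pOH = 8.55.

V = 20.4 mL, pH = 8.55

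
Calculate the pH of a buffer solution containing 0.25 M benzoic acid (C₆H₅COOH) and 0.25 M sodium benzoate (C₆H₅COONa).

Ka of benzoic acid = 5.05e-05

pKa = -log(5.05e-05) = 4.30. pH = pKa + log([A⁻]/[HA]) = 4.30 + log(0.25/0.25)

pH = 4.30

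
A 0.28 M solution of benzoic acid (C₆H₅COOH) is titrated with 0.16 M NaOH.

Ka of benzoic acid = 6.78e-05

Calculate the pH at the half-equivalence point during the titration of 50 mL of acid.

At half-equivalence [HA] = [A⁻], so Henderson-Hasselbalch gives pH = pKa = -log(6.78e-05) = 4.17.

pH = pKa = 4.17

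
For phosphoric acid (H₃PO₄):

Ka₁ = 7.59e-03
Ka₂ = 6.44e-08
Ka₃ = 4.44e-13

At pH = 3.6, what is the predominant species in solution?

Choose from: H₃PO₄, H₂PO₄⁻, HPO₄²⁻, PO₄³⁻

pKa₁ = 2.12, pKa₂ = 7.19, pKa₃ = 12.35. For a polyprotic acid the predominant species crosses at each pKa: below pKa_n the protonated form dominates, above it the deprotonated form does. At pH = 3.6, the predominant species is H₂PO₄⁻.

H₂PO₄⁻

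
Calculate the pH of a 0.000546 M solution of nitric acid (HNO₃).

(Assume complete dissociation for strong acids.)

[H⁺] = 0.000546 M for strong acid. pH = -log[H⁺] = -log(0.000546)

pH = 3.26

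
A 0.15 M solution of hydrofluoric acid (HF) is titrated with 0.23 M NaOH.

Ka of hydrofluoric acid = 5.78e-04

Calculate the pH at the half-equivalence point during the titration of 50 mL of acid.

At half-equivalence [HA] = [A⁻], so Henderson-Hasselbalch gives pH = pKa = -log(5.78e-04) = 3.24.

pH = pKa = 3.24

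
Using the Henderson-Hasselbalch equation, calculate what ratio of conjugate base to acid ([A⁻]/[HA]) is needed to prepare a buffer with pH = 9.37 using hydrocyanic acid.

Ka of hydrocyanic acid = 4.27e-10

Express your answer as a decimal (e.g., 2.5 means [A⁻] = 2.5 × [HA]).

pKa = -log(4.27e-10) = 9.3696. pH = pKa + log([A⁻]/[HA]), so log([A⁻]/[HA]) = pH − pKa = 9.37 − 9.3696 = 0.0004. [A⁻]/[HA] = 10^(0.0004) = 1.00

[A⁻]/[HA] = 1.00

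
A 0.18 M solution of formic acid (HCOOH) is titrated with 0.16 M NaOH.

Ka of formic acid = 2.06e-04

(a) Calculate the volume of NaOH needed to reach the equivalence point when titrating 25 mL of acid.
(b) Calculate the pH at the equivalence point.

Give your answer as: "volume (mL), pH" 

moles acid = 0.18 × 25/1000 = 0.0045 mol; V_base = moles/0.16 × 1000 = 28.1 mL. At equivalence only the conjugate base is present: [A⁻] = 0.0045/0.053 = 8.4706e-02 M. Kb = Kw/Ka = 4.85e-11; [OH⁻] = √(Kb × [A⁻]) = 2.0278e-06; pOH = 5.69; pH = 14 - pOH = 8.31.

V = 28.1 mL, pH = 8.31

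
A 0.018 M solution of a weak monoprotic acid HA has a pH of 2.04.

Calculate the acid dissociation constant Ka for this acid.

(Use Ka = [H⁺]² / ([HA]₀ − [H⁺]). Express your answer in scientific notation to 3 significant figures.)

[H⁺] = 10^(−pH) = 10^(−2.04) = 9.120e-03 M. For HA ⇌ H⁺ + A⁻, Ka = [H⁺][A⁻]/[HA] = [H⁺]² / ([HA]₀ − [H⁺]) = (9.120e-03)² / (0.018 − 9.120e-03) = 9.37e-03.

K_a = 9.37e-03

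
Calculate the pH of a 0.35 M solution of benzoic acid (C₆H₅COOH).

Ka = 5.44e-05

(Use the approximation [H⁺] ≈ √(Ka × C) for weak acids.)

[H⁺] = √(Ka × C) = √(5.44e-05 × 0.35) = 4.3635e-03. pH = -log(4.3635e-03)

pH = 2.36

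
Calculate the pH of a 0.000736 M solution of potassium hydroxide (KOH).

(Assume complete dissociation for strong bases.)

[OH⁻] = 0.000736 M for strong base. pOH = -log[OH⁻] = 3.13, pH = 14 - pOH

pH = 10.87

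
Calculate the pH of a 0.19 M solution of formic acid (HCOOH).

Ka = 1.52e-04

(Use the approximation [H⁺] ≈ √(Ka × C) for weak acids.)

[H⁺] = √(Ka × C) = √(1.52e-04 × 0.19) = 5.3740e-03. pH = -log(5.3740e-03)

pH = 2.27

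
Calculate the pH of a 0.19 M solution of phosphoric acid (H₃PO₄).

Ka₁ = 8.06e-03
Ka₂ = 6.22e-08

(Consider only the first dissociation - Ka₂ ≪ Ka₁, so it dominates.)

First dissociation dominates. From Ka₁ = [H⁺][HA⁻]/[H₂A], x² + Ka₁·x − Ka₁·C = 0 with C = 0.19 M and Ka₁ = 8.06e-03. Solving: [H⁺] = (−Ka₁ + √(Ka₁² + 4·Ka₁·C)) / 2 = 3.5310e-02 M. pH = -log(3.5310e-02) = 1.45.

pH = 1.45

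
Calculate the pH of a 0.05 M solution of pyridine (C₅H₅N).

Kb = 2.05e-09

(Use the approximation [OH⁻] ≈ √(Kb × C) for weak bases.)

[OH⁻] = √(Kb × C) = √(2.05e-09 × 0.05) = 1.0124e-05. pOH = 4.99, pH = 14 - pOH

pH = 9.01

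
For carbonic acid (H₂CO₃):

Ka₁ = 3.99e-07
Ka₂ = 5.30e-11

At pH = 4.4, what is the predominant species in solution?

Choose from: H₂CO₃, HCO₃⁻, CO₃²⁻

pKa₁ = 6.40, pKa₂ = 10.28. For a polyprotic acid the predominant species crosses at each pKa: below pKa_n the protonated form dominates, above it the deprotonated form does. At pH = 4.4, the predominant species is H₂CO₃.

H₂CO₃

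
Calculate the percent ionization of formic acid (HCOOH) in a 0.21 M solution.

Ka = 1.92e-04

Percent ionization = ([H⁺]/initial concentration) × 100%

Using Ka equilibrium: x² + Ka×x - Ka×C = 0. Solving: [H⁺] = 6.2545e-03. Percent = (6.2545e-03/0.21) × 100

Percent ionization = 2.98%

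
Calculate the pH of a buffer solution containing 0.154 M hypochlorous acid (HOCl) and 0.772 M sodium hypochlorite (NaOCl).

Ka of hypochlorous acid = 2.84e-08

pKa = -log(2.84e-08) = 7.55. pH = pKa + log([A⁻]/[HA]) = 7.55 + log(0.772/0.154)

pH = 8.25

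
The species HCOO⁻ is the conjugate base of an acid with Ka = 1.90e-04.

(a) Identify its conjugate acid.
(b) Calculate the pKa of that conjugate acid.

(a) The conjugate acid is formed by adding one H⁺ to HCOO⁻, giving HCOOH. (b) pKa = -log(Ka) = -log(1.90e-04) = 3.72.

Conjugate acid: HCOOH; pK_a = 3.72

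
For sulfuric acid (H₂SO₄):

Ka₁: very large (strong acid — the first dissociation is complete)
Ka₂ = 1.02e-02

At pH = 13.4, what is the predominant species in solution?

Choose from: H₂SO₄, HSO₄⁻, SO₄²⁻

The first dissociation is complete, so H₂SO₄ itself is never the predominant species in water; pKa₂ = -log(1.02e-02) = 1.99. For a polyprotic acid the predominant species crosses at each pKa: below pKa_n the protonated form dominates, above it the deprotonated form does. At pH = 13.4, the predominant species is SO₄²⁻.

SO₄²⁻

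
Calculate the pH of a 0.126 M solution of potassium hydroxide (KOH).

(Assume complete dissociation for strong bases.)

[OH⁻] = 0.126 M for strong base. pOH = -log[OH⁻] = 0.90, pH = 14 - pOH

pH = 13.10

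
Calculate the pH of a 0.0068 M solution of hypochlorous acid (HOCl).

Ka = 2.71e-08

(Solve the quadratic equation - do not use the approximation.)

x² + Ka×x - Ka×C = 0. Using quadratic formula: [H⁺] = 1.3561e-05

pH = 4.87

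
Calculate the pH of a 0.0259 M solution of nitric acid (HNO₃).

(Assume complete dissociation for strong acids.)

[H⁺] = 0.0259 M for strong acid. pH = -log[H⁺] = -log(0.0259)

pH = 1.59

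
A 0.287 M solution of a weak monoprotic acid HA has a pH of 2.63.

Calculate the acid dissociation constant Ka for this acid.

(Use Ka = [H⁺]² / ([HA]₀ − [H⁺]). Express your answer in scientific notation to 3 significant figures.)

[H⁺] = 10^(−pH) = 10^(−2.63) = 2.344e-03 M. For HA ⇌ H⁺ + A⁻, Ka = [H⁺][A⁻]/[HA] = [H⁺]² / ([HA]₀ − [H⁺]) = (2.344e-03)² / (0.287 − 2.344e-03) = 1.93e-05.

K_a = 1.93e-05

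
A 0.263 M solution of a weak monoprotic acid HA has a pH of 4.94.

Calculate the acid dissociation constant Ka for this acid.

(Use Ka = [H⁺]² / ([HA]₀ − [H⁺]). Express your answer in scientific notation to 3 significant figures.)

[H⁺] = 10^(−pH) = 10^(−4.94) = 1.148e-05 M. For HA ⇌ H⁺ + A⁻, Ka = [H⁺][A⁻]/[HA] = [H⁺]² / ([HA]₀ − [H⁺]) = (1.148e-05)² / (0.263 − 1.148e-05) = 5.01e-10.

K_a = 5.01e-10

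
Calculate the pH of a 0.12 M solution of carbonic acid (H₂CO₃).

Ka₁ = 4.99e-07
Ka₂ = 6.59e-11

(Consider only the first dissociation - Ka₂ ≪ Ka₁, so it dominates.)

First dissociation dominates. From Ka₁ = [H⁺][HA⁻]/[H₂A], x² + Ka₁·x − Ka₁·C = 0 with C = 0.12 M and Ka₁ = 4.99e-07. Solving: [H⁺] = (−Ka₁ + √(Ka₁² + 4·Ka₁·C)) / 2 = 2.4445e-04 M. pH = -log(2.4445e-04) = 3.61.

pH = 3.61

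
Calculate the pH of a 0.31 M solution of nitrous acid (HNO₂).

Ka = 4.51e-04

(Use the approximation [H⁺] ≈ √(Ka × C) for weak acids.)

[H⁺] = √(Ka × C) = √(4.51e-04 × 0.31) = 1.1824e-02. pH = -log(1.1824e-02)

pH = 1.93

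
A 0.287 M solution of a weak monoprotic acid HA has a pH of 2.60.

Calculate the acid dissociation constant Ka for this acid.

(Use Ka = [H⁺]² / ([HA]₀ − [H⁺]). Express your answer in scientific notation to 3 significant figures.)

[H⁺] = 10^(−pH) = 10^(−2.60) = 2.512e-03 M. For HA ⇌ H⁺ + A⁻, Ka = [H⁺][A⁻]/[HA] = [H⁺]² / ([HA]₀ − [H⁺]) = (2.512e-03)² / (0.287 − 2.512e-03) = 2.22e-05.

K_a = 2.22e-05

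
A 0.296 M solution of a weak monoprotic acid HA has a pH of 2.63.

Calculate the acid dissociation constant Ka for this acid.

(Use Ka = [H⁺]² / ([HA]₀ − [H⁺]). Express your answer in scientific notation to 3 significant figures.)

[H⁺] = 10^(−pH) = 10^(−2.63) = 2.344e-03 M. For HA ⇌ H⁺ + A⁻, Ka = [H⁺][A⁻]/[HA] = [H⁺]² / ([HA]₀ − [H⁺]) = (2.344e-03)² / (0.296 − 2.344e-03) = 1.87e-05.

K_a = 1.87e-05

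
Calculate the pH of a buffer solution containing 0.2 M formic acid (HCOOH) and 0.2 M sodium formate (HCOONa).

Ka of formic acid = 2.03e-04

pKa = -log(2.03e-04) = 3.69. pH = pKa + log([A⁻]/[HA]) = 3.69 + log(0.2/0.2)

pH = 3.69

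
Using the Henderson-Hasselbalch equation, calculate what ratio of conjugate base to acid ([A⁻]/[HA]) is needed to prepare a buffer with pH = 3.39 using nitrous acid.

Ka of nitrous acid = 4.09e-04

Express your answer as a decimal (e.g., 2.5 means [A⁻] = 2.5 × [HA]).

pKa = -log(4.09e-04) = 3.3883. pH = pKa + log([A⁻]/[HA]), so log([A⁻]/[HA]) = pH − pKa = 3.39 − 3.3883 = 0.0017. [A⁻]/[HA] = 10^(0.0017) = 1.00

[A⁻]/[HA] = 1.00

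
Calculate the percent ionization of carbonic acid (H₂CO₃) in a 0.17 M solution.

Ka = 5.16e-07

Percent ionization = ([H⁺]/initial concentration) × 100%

Using Ka equilibrium: x² + Ka×x - Ka×C = 0. Solving: [H⁺] = 2.9592e-04. Percent = (2.9592e-04/0.17) × 100

Percent ionization = 0.174%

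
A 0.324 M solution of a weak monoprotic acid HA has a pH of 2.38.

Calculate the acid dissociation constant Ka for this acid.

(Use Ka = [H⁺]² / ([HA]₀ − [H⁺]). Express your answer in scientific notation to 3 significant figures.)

[H⁺] = 10^(−pH) = 10^(−2.38) = 4.169e-03 M. For HA ⇌ H⁺ + A⁻, Ka = [H⁺][A⁻]/[HA] = [H⁺]² / ([HA]₀ − [H⁺]) = (4.169e-03)² / (0.324 − 4.169e-03) = 5.43e-05.

K_a = 5.43e-05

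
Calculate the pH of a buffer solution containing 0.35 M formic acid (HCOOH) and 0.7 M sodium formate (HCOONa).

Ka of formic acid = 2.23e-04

pKa = -log(2.23e-04) = 3.65. pH = pKa + log([A⁻]/[HA]) = 3.65 + log(0.7/0.35)

pH = 3.95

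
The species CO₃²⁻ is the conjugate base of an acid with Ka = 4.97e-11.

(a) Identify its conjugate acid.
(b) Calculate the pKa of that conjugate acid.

(a) The conjugate acid is formed by adding one H⁺ to CO₃²⁻, giving HCO₃⁻. (b) pKa = -log(Ka) = -log(4.97e-11) = 10.30.

Conjugate acid: HCO₃⁻; pK_a = 10.30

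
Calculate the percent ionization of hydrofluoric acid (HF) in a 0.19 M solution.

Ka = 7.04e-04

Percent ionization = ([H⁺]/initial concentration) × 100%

Using Ka equilibrium: x² + Ka×x - Ka×C = 0. Solving: [H⁺] = 1.1219e-02. Percent = (1.1219e-02/0.19) × 100

Percent ionization = 5.9%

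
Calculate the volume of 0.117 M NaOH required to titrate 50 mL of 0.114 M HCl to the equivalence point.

At equivalence: moles acid = moles base. moles HCl = 0.114 × 50/1000 = 0.0057 mol. V_base = moles / 0.117 × 1000 = 48.7 mL.

V_{base} = 48.7 mL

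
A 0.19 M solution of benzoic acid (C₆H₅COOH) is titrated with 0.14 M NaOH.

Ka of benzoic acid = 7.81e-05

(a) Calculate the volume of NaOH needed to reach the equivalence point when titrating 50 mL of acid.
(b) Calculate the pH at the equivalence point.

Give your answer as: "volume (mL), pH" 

moles acid = 0.19 × 50/1000 = 0.0095 mol; V_base = moles/0.14 × 1000 = 67.9 mL. At equivalence only the conjugate base is present: [A⁻] = 0.0095/0.118 = 8.0606e-02 M. Kb = Kw/Ka = 1.28e-10; [OH⁻] = √(Kb × [A⁻]) = 3.2126e-06; pOH = 5.49; pH = 14 - pOH = 8.51.

V = 67.9 mL, pH = 8.51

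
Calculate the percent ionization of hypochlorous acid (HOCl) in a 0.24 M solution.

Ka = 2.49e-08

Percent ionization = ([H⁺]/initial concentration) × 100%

Using Ka equilibrium: x² + Ka×x - Ka×C = 0. Solving: [H⁺] = 7.7292e-05. Percent = (7.7292e-05/0.24) × 100

Percent ionization = 0.0322%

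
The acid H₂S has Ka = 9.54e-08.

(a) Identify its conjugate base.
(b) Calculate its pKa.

(a) The conjugate base is formed by removing one H⁺ from H₂S, giving HS⁻. (b) pKa = -log(Ka) = -log(9.54e-08) = 7.02.

Conjugate base: HS⁻; pK_a = 7.02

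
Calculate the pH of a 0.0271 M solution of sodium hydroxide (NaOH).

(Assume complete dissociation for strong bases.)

[OH⁻] = 0.0271 M for strong base. pOH = -log[OH⁻] = 1.57, pH = 14 - pOH

pH = 12.43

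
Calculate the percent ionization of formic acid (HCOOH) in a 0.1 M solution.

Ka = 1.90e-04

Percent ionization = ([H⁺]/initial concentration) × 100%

Using Ka equilibrium: x² + Ka×x - Ka×C = 0. Solving: [H⁺] = 4.2649e-03. Percent = (4.2649e-03/0.1) × 100

Percent ionization = 4.26%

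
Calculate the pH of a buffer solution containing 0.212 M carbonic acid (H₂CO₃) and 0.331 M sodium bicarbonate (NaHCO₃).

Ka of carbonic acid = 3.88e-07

pKa = -log(3.88e-07) = 6.41. pH = pKa + log([A⁻]/[HA]) = 6.41 + log(0.331/0.212)

pH = 6.60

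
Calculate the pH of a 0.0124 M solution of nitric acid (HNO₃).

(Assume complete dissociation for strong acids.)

[H⁺] = 0.0124 M for strong acid. pH = -log[H⁺] = -log(0.0124)

pH = 1.91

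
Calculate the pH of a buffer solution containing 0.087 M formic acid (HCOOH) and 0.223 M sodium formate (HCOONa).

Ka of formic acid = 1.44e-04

pKa = -log(1.44e-04) = 3.84. pH = pKa + log([A⁻]/[HA]) = 3.84 + log(0.223/0.087)

pH = 4.25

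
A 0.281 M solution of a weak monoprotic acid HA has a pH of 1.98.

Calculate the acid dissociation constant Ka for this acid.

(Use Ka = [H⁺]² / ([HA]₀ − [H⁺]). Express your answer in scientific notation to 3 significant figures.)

[H⁺] = 10^(−pH) = 10^(−1.98) = 1.047e-02 M. For HA ⇌ H⁺ + A⁻, Ka = [H⁺][A⁻]/[HA] = [H⁺]² / ([HA]₀ − [H⁺]) = (1.047e-02)² / (0.281 − 1.047e-02) = 4.05e-04.

K_a = 4.05e-04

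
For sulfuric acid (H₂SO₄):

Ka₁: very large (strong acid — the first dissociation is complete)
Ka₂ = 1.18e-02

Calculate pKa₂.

pKa₂ = -log(Ka₂) = -log(1.18e-02) = 1.93.

pK_{a2} = 1.93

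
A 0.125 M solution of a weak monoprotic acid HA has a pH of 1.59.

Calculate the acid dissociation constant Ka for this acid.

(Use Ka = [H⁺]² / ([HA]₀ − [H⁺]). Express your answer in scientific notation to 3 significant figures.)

[H⁺] = 10^(−pH) = 10^(−1.59) = 2.570e-02 M. For HA ⇌ H⁺ + A⁻, Ka = [H⁺][A⁻]/[HA] = [H⁺]² / ([HA]₀ − [H⁺]) = (2.570e-02)² / (0.125 − 2.570e-02) = 6.65e-03.

K_a = 6.65e-03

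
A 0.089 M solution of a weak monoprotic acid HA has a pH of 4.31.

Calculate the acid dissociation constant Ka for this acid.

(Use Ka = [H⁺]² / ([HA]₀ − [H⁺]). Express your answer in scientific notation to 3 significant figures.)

[H⁺] = 10^(−pH) = 10^(−4.31) = 4.898e-05 M. For HA ⇌ H⁺ + A⁻, Ka = [H⁺][A⁻]/[HA] = [H⁺]² / ([HA]₀ − [H⁺]) = (4.898e-05)² / (0.089 − 4.898e-05) = 2.70e-08.

K_a = 2.70e-08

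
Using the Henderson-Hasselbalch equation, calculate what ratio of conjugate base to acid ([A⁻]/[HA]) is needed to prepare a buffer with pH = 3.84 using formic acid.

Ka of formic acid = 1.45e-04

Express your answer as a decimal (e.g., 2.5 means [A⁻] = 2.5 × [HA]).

pKa = -log(1.45e-04) = 3.8386. pH = pKa + log([A⁻]/[HA]), so log([A⁻]/[HA]) = pH − pKa = 3.84 − 3.8386 = 0.0014. [A⁻]/[HA] = 10^(0.0014) = 1.00

[A⁻]/[HA] = 1.00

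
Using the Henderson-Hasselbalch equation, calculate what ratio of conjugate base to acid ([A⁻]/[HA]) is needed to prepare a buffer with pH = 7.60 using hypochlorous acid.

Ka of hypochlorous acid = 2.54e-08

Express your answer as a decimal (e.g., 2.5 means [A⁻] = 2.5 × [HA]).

pKa = -log(2.54e-08) = 7.5952. pH = pKa + log([A⁻]/[HA]), so log([A⁻]/[HA]) = pH − pKa = 7.60 − 7.5952 = 0.0048. [A⁻]/[HA] = 10^(0.0048) = 1.01

[A⁻]/[HA] = 1.01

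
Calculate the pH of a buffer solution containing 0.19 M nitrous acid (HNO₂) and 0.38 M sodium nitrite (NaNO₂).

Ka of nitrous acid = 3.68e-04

pKa = -log(3.68e-04) = 3.43. pH = pKa + log([A⁻]/[HA]) = 3.43 + log(0.38/0.19)

pH = 3.74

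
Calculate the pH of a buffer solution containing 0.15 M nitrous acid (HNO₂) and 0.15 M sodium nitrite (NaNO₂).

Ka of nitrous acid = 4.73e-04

pKa = -log(4.73e-04) = 3.33. pH = pKa + log([A⁻]/[HA]) = 3.33 + log(0.15/0.15)

pH = 3.33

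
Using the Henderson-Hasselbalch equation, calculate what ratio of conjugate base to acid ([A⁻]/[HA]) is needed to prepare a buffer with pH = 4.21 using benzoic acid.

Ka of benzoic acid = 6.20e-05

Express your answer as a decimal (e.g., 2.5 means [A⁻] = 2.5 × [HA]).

pKa = -log(6.20e-05) = 4.2076. pH = pKa + log([A⁻]/[HA]), so log([A⁻]/[HA]) = pH − pKa = 4.21 − 4.2076 = 0.0024. [A⁻]/[HA] = 10^(0.0024) = 1.01

[A⁻]/[HA] = 1.01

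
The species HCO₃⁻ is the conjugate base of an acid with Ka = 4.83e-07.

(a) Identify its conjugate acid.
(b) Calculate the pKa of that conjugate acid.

(a) The conjugate acid is formed by adding one H⁺ to HCO₃⁻, giving H₂CO₃. (b) pKa = -log(Ka) = -log(4.83e-07) = 6.32.

Conjugate acid: H₂CO₃; pK_a = 6.32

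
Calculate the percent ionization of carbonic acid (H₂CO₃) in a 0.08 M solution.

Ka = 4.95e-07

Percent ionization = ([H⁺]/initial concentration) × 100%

Using Ka equilibrium: x² + Ka×x - Ka×C = 0. Solving: [H⁺] = 1.9875e-04. Percent = (1.9875e-04/0.08) × 100

Percent ionization = 0.248%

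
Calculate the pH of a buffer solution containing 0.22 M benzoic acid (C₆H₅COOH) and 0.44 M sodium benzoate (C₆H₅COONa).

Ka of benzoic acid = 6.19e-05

pKa = -log(6.19e-05) = 4.21. pH = pKa + log([A⁻]/[HA]) = 4.21 + log(0.44/0.22)

pH = 4.51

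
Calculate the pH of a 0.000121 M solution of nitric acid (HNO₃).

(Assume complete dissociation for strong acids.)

[H⁺] = 0.000121 M for strong acid. pH = -log[H⁺] = -log(0.000121)

pH = 3.92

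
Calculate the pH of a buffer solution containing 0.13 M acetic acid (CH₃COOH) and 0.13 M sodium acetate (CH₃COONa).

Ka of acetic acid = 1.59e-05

pKa = -log(1.59e-05) = 4.80. pH = pKa + log([A⁻]/[HA]) = 4.80 + log(0.13/0.13)

pH = 4.80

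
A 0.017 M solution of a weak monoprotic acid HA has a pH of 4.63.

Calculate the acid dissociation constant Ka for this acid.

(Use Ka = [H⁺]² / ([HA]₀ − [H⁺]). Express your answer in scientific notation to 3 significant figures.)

[H⁺] = 10^(−pH) = 10^(−4.63) = 2.344e-05 M. For HA ⇌ H⁺ + A⁻, Ka = [H⁺][A⁻]/[HA] = [H⁺]² / ([HA]₀ − [H⁺]) = (2.344e-05)² / (0.017 − 2.344e-05) = 3.24e-08.

K_a = 3.24e-08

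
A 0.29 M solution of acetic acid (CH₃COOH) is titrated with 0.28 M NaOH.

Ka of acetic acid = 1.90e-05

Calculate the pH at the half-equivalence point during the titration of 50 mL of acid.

At half-equivalence [HA] = [A⁻], so Henderson-Hasselbalch gives pH = pKa = -log(1.90e-05) = 4.72.

pH = pKa = 4.72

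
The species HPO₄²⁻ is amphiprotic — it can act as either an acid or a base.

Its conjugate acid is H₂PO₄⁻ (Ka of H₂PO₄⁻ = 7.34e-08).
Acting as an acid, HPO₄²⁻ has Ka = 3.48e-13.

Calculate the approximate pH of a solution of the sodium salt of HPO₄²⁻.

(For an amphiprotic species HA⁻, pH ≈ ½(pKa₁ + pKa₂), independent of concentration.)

pKa₁ = -log(7.34e-08) = 7.13; pKa₂ = -log(3.48e-13) = 12.46. For an amphiprotic species, pH ≈ ½(pKa₁ + pKa₂) = ½(7.13 + 12.46) = 9.80.

pH = 9.80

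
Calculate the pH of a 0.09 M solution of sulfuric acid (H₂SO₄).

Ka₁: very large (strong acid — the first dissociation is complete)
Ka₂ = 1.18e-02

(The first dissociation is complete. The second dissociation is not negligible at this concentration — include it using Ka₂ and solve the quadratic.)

First dissociation is complete: [H⁺]₀ = [HSO₄⁻]₀ = C = 0.09 M. Second dissociation HSO₄⁻ ⇌ H⁺ + SO₄²⁻: let x = [SO₄²⁻]. Ka₂ = (C + x)·x / (C − x) = 1.18e-02 → x² + (C + Ka₂)·x − Ka₂·C = 0 → x² + 0.10180·x − 1.062e-03 = 0. x = (−0.10180 + √(0.10180² + 4 × 1.062e-03)) / 2 = 9.5385e-03 M. [H⁺] = C + x = 0.09 + 9.5385e-03 = 9.9538e-02 M. pH = -log(9.9538e-02) = 1.00.

pH = 1.00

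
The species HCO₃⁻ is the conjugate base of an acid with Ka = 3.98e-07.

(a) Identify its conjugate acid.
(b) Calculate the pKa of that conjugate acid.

(a) The conjugate acid is formed by adding one H⁺ to HCO₃⁻, giving H₂CO₃. (b) pKa = -log(Ka) = -log(3.98e-07) = 6.40.

Conjugate acid: H₂CO₃; pK_a = 6.40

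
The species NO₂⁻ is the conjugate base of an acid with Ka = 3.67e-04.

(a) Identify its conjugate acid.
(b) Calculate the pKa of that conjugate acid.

(a) The conjugate acid is formed by adding one H⁺ to NO₂⁻, giving HNO₂. (b) pKa = -log(Ka) = -log(3.67e-04) = 3.44.

Conjugate acid: HNO₂; pK_a = 3.44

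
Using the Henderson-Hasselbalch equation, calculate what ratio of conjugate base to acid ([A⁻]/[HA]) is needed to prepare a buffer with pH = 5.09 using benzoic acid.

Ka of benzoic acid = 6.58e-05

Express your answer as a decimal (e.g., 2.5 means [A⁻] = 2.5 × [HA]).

pKa = -log(6.58e-05) = 4.1818. pH = pKa + log([A⁻]/[HA]), so log([A⁻]/[HA]) = pH − pKa = 5.09 − 4.1818 = 0.9082. [A⁻]/[HA] = 10^(0.9082) = 8.10

[A⁻]/[HA] = 8.10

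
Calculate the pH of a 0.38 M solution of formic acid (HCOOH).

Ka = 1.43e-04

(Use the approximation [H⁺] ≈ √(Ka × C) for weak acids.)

[H⁺] = √(Ka × C) = √(1.43e-04 × 0.38) = 7.3716e-03. pH = -log(7.3716e-03)

pH = 2.13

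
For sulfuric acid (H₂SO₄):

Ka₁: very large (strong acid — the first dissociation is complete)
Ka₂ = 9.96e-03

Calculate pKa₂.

pKa₂ = -log(Ka₂) = -log(9.96e-03) = 2.00.

pK_{a2} = 2.00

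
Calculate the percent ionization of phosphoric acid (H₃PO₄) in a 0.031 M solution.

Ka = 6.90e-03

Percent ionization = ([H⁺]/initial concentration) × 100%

Using Ka equilibrium: x² + Ka×x - Ka×C = 0. Solving: [H⁺] = 1.1577e-02. Percent = (1.1577e-02/0.031) × 100

Percent ionization = 37.3%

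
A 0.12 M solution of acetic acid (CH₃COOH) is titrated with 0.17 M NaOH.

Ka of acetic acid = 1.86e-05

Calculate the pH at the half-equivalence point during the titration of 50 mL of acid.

At half-equivalence [HA] = [A⁻], so Henderson-Hasselbalch gives pH = pKa = -log(1.86e-05) = 4.73.

pH = pKa = 4.73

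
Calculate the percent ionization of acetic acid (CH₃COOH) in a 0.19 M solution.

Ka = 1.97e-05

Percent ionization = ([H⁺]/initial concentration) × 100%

Using Ka equilibrium: x² + Ka×x - Ka×C = 0. Solving: [H⁺] = 1.9249e-03. Percent = (1.9249e-03/0.19) × 100

Percent ionization = 1.01%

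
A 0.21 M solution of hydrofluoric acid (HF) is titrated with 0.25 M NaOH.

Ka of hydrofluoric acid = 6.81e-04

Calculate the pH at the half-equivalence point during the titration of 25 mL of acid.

At half-equivalence [HA] = [A⁻], so Henderson-Hasselbalch gives pH = pKa = -log(6.81e-04) = 3.17.

pH = pKa = 3.17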